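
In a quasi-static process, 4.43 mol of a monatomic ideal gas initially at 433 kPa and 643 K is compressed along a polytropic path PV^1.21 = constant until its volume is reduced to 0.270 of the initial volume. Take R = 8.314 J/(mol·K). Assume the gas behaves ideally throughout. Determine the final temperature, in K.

846 K

V₁ = nRT₁/P₁ = 4.43×8.314×643/433 = 54.7 L.
Polytropic n=1.21: T₂ = T₁(V₁/V₂)^(n−1) = 643×(3.70)^0.21 = 846 K; P₂ = P₁(V₁/V₂)^n = 2110 kPa.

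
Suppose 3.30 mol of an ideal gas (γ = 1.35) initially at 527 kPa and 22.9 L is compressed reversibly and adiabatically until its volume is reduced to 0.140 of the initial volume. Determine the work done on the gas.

34100 J

T₁ = P₁V₁/(nR) = 527×22.9/(3.30×8.314) = 440 K.
Adiabatic: TV^(γ−1) = const ⇒ T₂ = 440×(7.14)^0.350 = 875 K; PV^γ = const ⇒ P₂ = 7490 kPa.
ΔU = nCvΔT = 3.30×23.8×(875−440) = 34100 J.
Q = 0 for an adiabatic process, so W = −ΔU = -34100 J.
Work done on the gas = −W_by = 34100 J.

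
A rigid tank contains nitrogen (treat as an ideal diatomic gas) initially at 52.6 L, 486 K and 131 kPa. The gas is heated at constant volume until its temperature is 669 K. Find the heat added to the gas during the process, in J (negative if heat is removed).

6490 J

n = P₁V₁/(RT₁) = 131×52.6/(8.314×486) = 1.71 mol.
Isochoric: V stays 52.6 L; P/T = const ⇒ T₂ = 669 K, P₂ = 180 kPa.
W = 0 (no volume change).
ΔU = nCvΔT = 1.71×20.8×(669−486) = 6490 J.
Q = ΔU = 6490 J.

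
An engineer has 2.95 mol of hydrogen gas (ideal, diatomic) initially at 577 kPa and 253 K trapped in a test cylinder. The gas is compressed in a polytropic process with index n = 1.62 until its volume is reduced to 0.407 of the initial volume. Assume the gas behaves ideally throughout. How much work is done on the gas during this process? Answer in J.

V₁ = nRT₁/P₁ = 2.95×8.314×253/577 = 10.8 L.
Polytropic n=1.62: T₂ = T₁(V₁/V₂)^(n−1) = 253×(2.46)^0.62 = 442 K; P₂ = P₁(V₁/V₂)^n = 2480 kPa.
W = (P₁V₁−P₂V₂)/(n−1) = (577×10.8−2480×4.38)/0.62 = -7470 J.
Work done on the gas = −W_by = 7470 J.

7470 J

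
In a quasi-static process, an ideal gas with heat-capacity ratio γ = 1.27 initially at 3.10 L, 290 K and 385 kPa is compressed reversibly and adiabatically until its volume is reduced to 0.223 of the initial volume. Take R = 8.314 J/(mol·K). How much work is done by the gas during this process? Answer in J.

-2210 J

n = P₁V₁/(RT₁) = 385×3.10/(8.314×290) = 0.495 mol.
Adiabatic: TV^(γ−1) = const ⇒ T₂ = 290×(4.48)^0.270 = 435 K; PV^γ = const ⇒ P₂ = 2590 kPa.
ΔU = nCvΔT = 0.495×30.8×(435−290) = 2210 J.
Q = 0 for an adiabatic process, so W = −ΔU = -2210 J.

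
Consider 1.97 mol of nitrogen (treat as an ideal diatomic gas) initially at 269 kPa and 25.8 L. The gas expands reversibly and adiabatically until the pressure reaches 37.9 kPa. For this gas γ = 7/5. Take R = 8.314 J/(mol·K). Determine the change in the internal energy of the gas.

-7440 J

T₁ = P₁V₁/(nR) = 269×25.8/(1.97×8.314) = 424 K.
Adiabatic: T₂/T₁ = (P₂/P₁)^((γ−1)/γ) ⇒ T₂ = 424×(0.141)^0.286 = 242 K; V₂ = 105 L.
For an ideal gas ΔU = nCvΔT with Cv = (5/2)R = 20.8 J/(mol·K).
ΔU = 1.97×20.8×(242−424) = -7440 J.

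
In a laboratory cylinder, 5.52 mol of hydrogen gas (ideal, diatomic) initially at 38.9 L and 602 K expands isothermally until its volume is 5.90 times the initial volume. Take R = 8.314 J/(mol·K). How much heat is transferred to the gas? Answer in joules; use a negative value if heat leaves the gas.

49000 J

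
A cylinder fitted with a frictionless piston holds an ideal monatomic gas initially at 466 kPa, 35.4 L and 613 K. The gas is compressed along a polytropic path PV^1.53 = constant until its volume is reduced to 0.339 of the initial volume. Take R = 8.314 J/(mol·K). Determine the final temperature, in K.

Polytropic n=1.53: T₂ = T₁(V₁/V₂)^(n−1) = 613×(2.95)^0.53 = 1090 K; P₂ = P₁(V₁/V₂)^n = 2440 kPa.

1090 K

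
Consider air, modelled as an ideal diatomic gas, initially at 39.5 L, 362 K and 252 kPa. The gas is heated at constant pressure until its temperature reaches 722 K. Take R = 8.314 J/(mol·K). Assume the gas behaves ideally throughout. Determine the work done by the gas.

9900 J

n = P₁V₁/(RT₁) = 252×39.5/(8.314×362) = 3.31 mol.
Isobaric: P stays 252 kPa; V/T = const ⇒ T₂ = 722 K, V₂ = 78.8 L.
W = PΔV = 252×(78.8−39.5) kPa·L = 9900 J.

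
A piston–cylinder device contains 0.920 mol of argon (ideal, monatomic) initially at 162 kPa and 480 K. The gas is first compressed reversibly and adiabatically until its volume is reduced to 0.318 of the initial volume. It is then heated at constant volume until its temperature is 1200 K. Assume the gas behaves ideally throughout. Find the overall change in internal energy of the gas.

V₁ = nRT₁/P₁ = 0.920×8.314×480/162 = 22.7 L.
Step 1 — Adiabatic: TV^(γ−1) = const ⇒ T₂ = 480×(3.14)^0.667 = 1030 K; PV^γ = const ⇒ P₂ = 1090 kPa.
ΔU = nCvΔT = 0.920×12.5×(1030−480) = 6310 J.
Q = 0 for an adiabatic process, so W = −ΔU = -6310 J.
State after step 1: P = 1090 kPa, V = 7.21 L, T = 1030 K.
Step 2 — Isochoric: V stays 7.21 L; P/T = const ⇒ T₂ = 1200 K, P₂ = 1270 kPa.
W = 0 (no volume change).
ΔU = nCvΔT = 0.920×12.5×(1200−1030) = 1950 J.
Q = ΔU = 1950 J.
Net over both steps: W = -6310 J, Q = 1950 J, ΔU = 8260 J.

8260 J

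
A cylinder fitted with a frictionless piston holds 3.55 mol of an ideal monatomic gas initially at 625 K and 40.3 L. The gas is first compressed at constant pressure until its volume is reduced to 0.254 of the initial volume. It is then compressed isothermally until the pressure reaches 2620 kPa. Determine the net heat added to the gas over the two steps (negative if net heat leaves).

-42600 J

P₁ = nRT₁/V₁ = 3.55×8.314×625/40.3 = 458 kPa.
Step 1 — Isobaric: P stays 458 kPa; V/T = const ⇒ T₂ = 159 K, V₂ = 10.2 L.
W = PΔV = 458×(10.2−40.3) kPa·L = -13800 J.
ΔU = nCvΔT = 3.55×12.5×(159−625) = -20600 J.
Q = ΔU + W = nCpΔT = -34400 J.
State after step 1: P = 458 kPa, V = 10.2 L, T = 159 K.
Step 2 — Isothermal: T stays 159 K; PV = const ⇒ V₂ = 1.79 L, P₂ = 2620 kPa.
ΔU = 0 (ideal gas, T constant).
W = nRT ln(V₂/V₁) = 3.55×8.314×159×ln(0.175) = -8170 J.
Q = ΔU + W = -8170 J.
Net over both steps: W = -21900 J, Q = -42600 J, ΔU = -20600 J.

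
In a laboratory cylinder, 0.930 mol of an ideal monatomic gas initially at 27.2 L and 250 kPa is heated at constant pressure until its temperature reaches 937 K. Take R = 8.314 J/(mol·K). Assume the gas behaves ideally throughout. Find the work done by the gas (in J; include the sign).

T₁ = P₁V₁/(nR) = 250×27.2/(0.930×8.314) = 879 K.
Isobaric: P stays 250 kPa; V/T = const ⇒ T₂ = 937 K, V₂ = 29.0 L.
W = PΔV = 250×(29.0−27.2) kPa·L = 445 J.

445 J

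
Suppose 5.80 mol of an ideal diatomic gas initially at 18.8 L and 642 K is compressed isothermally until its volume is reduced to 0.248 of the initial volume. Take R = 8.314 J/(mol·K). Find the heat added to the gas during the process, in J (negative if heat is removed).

-43200 J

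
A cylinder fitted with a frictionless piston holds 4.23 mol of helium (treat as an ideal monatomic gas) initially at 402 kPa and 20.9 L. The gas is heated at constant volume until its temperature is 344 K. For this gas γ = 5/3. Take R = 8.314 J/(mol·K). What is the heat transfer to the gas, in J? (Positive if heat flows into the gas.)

5540 J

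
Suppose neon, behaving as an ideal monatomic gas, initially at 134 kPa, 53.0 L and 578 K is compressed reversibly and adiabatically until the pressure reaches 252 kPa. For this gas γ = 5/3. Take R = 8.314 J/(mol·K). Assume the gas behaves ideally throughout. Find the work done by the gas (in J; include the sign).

n = P₁V₁/(RT₁) = 134×53.0/(8.314×578) = 1.48 mol.
Adiabatic: T₂/T₁ = (P₂/P₁)^((γ−1)/γ) ⇒ T₂ = 578×(1.88)^0.400 = 744 K; V₂ = 36.3 L.
ΔU = nCvΔT = 1.48×12.5×(744−578) = 3060 J.
Q = 0 for an adiabatic process, so W = −ΔU = -3060 J.

-3060 J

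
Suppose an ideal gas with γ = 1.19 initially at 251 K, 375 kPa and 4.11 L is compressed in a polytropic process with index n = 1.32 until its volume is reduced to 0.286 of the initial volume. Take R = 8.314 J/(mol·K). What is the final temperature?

375 K

Polytropic n=1.32: T₂ = T₁(V₁/V₂)^(n−1) = 251×(3.50)^0.32 = 375 K; P₂ = P₁(V₁/V₂)^n = 1960 kPa.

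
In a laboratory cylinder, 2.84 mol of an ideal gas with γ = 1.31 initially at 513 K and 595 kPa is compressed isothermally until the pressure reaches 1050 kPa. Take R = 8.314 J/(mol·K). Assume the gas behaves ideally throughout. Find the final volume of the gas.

11.5 L

V₁ = nRT₁/P₁ = 2.84×8.314×513/595 = 20.4 L.
Isothermal: T stays 513 K; PV = const ⇒ V₂ = 11.5 L, P₂ = 1050 kPa.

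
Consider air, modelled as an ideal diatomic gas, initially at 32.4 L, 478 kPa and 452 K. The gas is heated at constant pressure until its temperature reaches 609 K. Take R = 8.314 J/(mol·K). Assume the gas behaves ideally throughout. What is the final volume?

Isobaric: P stays 478 kPa; V/T = const ⇒ T₂ = 609 K, V₂ = 43.7 L.

43.7 L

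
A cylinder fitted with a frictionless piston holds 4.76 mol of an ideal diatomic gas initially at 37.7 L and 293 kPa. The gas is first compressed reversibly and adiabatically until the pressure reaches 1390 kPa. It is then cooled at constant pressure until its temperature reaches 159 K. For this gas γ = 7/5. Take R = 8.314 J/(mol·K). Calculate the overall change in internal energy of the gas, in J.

-11900 J

T₁ = P₁V₁/(nR) = 293×37.7/(4.76×8.314) = 279 K.
Step 1 — Adiabatic: T₂/T₁ = (P₂/P₁)^((γ−1)/γ) ⇒ T₂ = 279×(4.74)^0.286 = 435 K; V₂ = 12.4 L.
ΔU = nCvΔT = 4.76×20.8×(435−279) = 15500 J.
Q = 0 for an adiabatic process, so W = −ΔU = -15500 J.
State after step 1: P = 1390 kPa, V = 12.4 L, T = 435 K.
Step 2 — Isobaric: P stays 1390 kPa; V/T = const ⇒ T₂ = 159 K, V₂ = 4.53 L.
W = PΔV = 1390×(4.53−12.4) kPa·L = -10900 J.
ΔU = nCvΔT = 4.76×20.8×(159−435) = -27400 J.
Q = ΔU + W = nCpΔT = -38300 J.
Net over both steps: W = -26400 J, Q = -38300 J, ΔU = -11900 J.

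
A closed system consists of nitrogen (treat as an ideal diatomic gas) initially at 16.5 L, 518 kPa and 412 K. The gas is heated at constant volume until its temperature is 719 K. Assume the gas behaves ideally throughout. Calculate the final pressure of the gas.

Isochoric: V stays 16.5 L; P/T = const ⇒ T₂ = 719 K, P₂ = 904 kPa.

904 kPa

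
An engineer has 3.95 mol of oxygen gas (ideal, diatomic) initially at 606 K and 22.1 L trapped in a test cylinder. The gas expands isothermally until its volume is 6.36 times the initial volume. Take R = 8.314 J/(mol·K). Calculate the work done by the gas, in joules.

P₁ = nRT₁/V₁ = 3.95×8.314×606/22.1 = 901 kPa.
Isothermal: T stays 606 K; PV = const ⇒ V₂ = 141 L, P₂ = 142 kPa.
W = nRT ln(V₂/V₁) = 3.95×8.314×606×ln(6.36) = 36800 J.

36800 J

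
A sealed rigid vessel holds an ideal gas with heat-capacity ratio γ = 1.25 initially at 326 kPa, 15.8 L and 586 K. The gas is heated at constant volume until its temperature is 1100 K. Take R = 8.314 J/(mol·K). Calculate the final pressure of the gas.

Isochoric: V stays 15.8 L; P/T = const ⇒ T₂ = 1100 K, P₂ = 612 kPa.

612 kPa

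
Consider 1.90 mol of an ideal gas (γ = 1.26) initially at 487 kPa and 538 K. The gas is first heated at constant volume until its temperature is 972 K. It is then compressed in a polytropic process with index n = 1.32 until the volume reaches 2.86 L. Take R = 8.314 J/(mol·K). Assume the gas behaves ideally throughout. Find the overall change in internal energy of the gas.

72700 J

V₁ = nRT₁/P₁ = 1.90×8.314×538/487 = 17.5 L.
Step 1 — Isochoric: V stays 17.5 L; P/T = const ⇒ T₂ = 972 K, P₂ = 880 kPa.
W = 0 (no volume change).
ΔU = nCvΔT = 1.90×32.0×(972−538) = 26400 J.
Q = ΔU = 26400 J.
State after step 1: P = 880 kPa, V = 17.5 L, T = 972 K.
Step 2 — Polytropic n=1.32: T₂ = T₁(V₁/V₂)^(n−1) = 972×(6.10)^0.32 = 1730 K; P₂ = P₁(V₁/V₂)^n = 9580 kPa.
W = (P₁V₁−P₂V₂)/(n−1) = (880×17.5−9580×2.86)/0.32 = -37600 J.
ΔU = nCvΔT = 1.90×32.0×(1730−972) = 46300 J.
Q = ΔU + W = 8680 J.
Net over both steps: W = -37600 J, Q = 35000 J, ΔU = 72700 J.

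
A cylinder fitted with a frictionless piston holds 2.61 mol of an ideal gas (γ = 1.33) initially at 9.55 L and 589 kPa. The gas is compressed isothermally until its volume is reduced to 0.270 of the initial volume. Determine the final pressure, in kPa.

2180 kPa

T₁ = P₁V₁/(nR) = 589×9.55/(2.61×8.314) = 259 K.
Isothermal: T stays 259 K; PV = const ⇒ V₂ = 2.58 L, P₂ = 2180 kPa.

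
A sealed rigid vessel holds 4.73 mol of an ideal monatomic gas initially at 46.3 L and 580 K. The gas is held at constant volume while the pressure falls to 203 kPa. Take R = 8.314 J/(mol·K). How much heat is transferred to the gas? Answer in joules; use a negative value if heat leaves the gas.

P₁ = nRT₁/V₁ = 4.73×8.314×580/46.3 = 493 kPa.
Isochoric: V stays 46.3 L; P/T = const ⇒ T₂ = 239 K, P₂ = 203 kPa.
W = 0 (no volume change).
ΔU = nCvΔT = 4.73×12.5×(239−580) = -20100 J.
Q = ΔU = -20100 J.

-20100 J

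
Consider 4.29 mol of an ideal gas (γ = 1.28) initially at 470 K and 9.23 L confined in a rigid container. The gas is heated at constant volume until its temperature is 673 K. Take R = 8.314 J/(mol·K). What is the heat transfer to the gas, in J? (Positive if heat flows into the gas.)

25900 J

P₁ = nRT₁/V₁ = 4.29×8.314×470/9.23 = 1820 kPa.
Isochoric: V stays 9.23 L; P/T = const ⇒ T₂ = 673 K, P₂ = 2600 kPa.
W = 0 (no volume change).
ΔU = nCvΔT = 4.29×29.7×(673−470) = 25900 J.
Q = ΔU = 25900 J.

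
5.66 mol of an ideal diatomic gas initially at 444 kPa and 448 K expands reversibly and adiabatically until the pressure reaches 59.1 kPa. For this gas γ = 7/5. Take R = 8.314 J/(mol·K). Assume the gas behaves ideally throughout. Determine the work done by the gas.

V₁ = nRT₁/P₁ = 5.66×8.314×448/444 = 47.5 L.
Adiabatic: T₂/T₁ = (P₂/P₁)^((γ−1)/γ) ⇒ T₂ = 448×(0.133)^0.286 = 252 K; V₂ = 200 L.
ΔU = nCvΔT = 5.66×20.8×(252−448) = -23100 J.
Q = 0 for an adiabatic process, so W = −ΔU = 23100 J.

23100 J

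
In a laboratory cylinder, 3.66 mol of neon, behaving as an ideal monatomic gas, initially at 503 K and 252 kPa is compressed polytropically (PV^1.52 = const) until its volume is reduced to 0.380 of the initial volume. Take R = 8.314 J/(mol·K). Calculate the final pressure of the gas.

V₁ = nRT₁/P₁ = 3.66×8.314×503/252 = 60.7 L.
Polytropic n=1.52: T₂ = T₁(V₁/V₂)^(n−1) = 503×(2.63)^0.52 = 832 K; P₂ = P₁(V₁/V₂)^n = 1100 kPa.

1100 kPa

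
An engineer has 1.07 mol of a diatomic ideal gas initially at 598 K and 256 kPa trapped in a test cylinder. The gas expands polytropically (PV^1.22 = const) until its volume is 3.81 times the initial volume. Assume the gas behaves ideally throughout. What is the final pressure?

50.1 kPa

V₁ = nRT₁/P₁ = 1.07×8.314×598/256 = 20.8 L.
Polytropic n=1.22: T₂ = T₁(V₁/V₂)^(n−1) = 598×(0.262)^0.22 = 446 K; P₂ = P₁(V₁/V₂)^n = 50.1 kPa.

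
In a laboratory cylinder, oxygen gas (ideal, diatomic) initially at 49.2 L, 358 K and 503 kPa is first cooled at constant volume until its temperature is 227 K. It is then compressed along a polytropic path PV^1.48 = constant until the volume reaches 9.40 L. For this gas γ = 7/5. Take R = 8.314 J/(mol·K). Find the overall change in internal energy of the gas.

n = P₁V₁/(RT₁) = 503×49.2/(8.314×358) = 8.31 mol.
Step 1 — Isochoric: V stays 49.2 L; P/T = const ⇒ T₂ = 227 K, P₂ = 319 kPa.
W = 0 (no volume change).
ΔU = nCvΔT = 8.31×20.8×(227−358) = -22600 J.
Q = ΔU = -22600 J.
State after step 1: P = 319 kPa, V = 49.2 L, T = 227 K.
Step 2 — Polytropic n=1.48: T₂ = T₁(V₁/V₂)^(n−1) = 227×(5.23)^0.48 = 502 K; P₂ = P₁(V₁/V₂)^n = 3690 kPa.
W = (P₁V₁−P₂V₂)/(n−1) = (319×49.2−3690×9.40)/0.48 = -39700 J.
ΔU = nCvΔT = 8.31×20.8×(502−227) = 47600 J.
Q = ΔU + W = 7930 J.
Net over both steps: W = -39700 J, Q = -14700 J, ΔU = 25000 J.

25000 J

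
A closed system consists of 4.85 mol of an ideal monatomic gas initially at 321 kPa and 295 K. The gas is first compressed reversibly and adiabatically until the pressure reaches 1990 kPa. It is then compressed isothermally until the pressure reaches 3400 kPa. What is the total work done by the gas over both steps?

V₁ = nRT₁/P₁ = 4.85×8.314×295/321 = 37.1 L.
Step 1 — Adiabatic: T₂/T₁ = (P₂/P₁)^((γ−1)/γ) ⇒ T₂ = 295×(6.20)^0.400 = 612 K; V₂ = 12.4 L.
ΔU = nCvΔT = 4.85×12.5×(612−295) = 19200 J.
Q = 0 for an adiabatic process, so W = −ΔU = -19200 J.
State after step 1: P = 1990 kPa, V = 12.4 L, T = 612 K.
Step 2 — Isothermal: T stays 612 K; PV = const ⇒ V₂ = 7.26 L, P₂ = 3400 kPa.
ΔU = 0 (ideal gas, T constant).
W = nRT ln(V₂/V₁) = 4.85×8.314×612×ln(0.585) = -13200 J.
Q = ΔU + W = -13200 J.
Net over both steps: W = -32400 J, Q = -13200 J, ΔU = 19200 J.

-32400 J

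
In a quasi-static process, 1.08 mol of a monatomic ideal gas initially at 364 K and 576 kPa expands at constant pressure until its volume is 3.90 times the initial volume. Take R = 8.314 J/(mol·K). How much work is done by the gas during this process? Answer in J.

V₁ = nRT₁/P₁ = 1.08×8.314×364/576 = 5.67 L.
Isobaric: P stays 576 kPa; V/T = const ⇒ T₂ = 1420 K, V₂ = 22.1 L.
W = PΔV = 576×(22.1−5.67) kPa·L = 9480 J.

9480 J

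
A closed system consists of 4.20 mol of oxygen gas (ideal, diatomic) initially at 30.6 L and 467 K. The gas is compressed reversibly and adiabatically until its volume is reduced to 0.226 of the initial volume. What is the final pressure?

4270 kPa

P₁ = nRT₁/V₁ = 4.20×8.314×467/30.6 = 533 kPa.
Adiabatic: TV^(γ−1) = const ⇒ T₂ = 467×(4.42)^0.400 = 847 K; PV^γ = const ⇒ P₂ = 4270 kPa.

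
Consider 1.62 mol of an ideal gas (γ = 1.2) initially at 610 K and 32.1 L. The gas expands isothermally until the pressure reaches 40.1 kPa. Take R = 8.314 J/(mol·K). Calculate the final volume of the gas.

205 L

P₁ = nRT₁/V₁ = 1.62×8.314×610/32.1 = 256 kPa.
Isothermal: T stays 610 K; PV = const ⇒ V₂ = 205 L, P₂ = 40.1 kPa.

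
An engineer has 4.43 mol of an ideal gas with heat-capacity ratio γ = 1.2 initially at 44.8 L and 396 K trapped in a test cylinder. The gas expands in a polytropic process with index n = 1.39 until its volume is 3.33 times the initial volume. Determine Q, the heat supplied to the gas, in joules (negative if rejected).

P₁ = nRT₁/V₁ = 4.43×8.314×396/44.8 = 326 kPa.
Polytropic n=1.39: T₂ = T₁(V₁/V₂)^(n−1) = 396×(0.300)^0.39 = 248 K; P₂ = P₁(V₁/V₂)^n = 61.2 kPa.
W = (P₁V₁−P₂V₂)/(n−1) = (326×44.8−61.2×149)/0.39 = 14000 J.
ΔU = nCvΔT = 4.43×41.6×(248−396) = -27300 J.
Q = ΔU + W = -13300 J.

-13300 J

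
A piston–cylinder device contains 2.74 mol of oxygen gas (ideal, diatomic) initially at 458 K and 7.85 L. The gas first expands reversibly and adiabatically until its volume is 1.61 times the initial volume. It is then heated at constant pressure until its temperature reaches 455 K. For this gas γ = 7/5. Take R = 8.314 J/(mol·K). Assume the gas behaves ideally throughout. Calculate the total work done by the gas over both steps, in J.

6270 J

P₁ = nRT₁/V₁ = 2.74×8.314×458/7.85 = 1330 kPa.
Step 1 — Adiabatic: TV^(γ−1) = const ⇒ T₂ = 458×(0.621)^0.400 = 379 K; PV^γ = const ⇒ P₂ = 682 kPa.
ΔU = nCvΔT = 2.74×20.8×(379−458) = -4520 J.
Q = 0 for an adiabatic process, so W = −ΔU = 4520 J.
State after step 1: P = 682 kPa, V = 12.6 L, T = 379 K.
Step 2 — Isobaric: P stays 682 kPa; V/T = const ⇒ T₂ = 455 K, V₂ = 15.2 L.
W = PΔV = 682×(15.2−12.6) kPa·L = 1740 J.
ΔU = nCvΔT = 2.74×20.8×(455−379) = 4350 J.
Q = ΔU + W = nCpΔT = 6090 J.
Net over both steps: W = 6270 J, Q = 6090 J, ΔU = -171 J.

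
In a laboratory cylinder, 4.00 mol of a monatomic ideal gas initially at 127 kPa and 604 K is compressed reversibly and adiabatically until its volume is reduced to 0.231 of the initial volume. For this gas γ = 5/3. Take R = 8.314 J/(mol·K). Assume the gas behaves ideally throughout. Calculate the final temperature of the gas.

1600 K

V₁ = nRT₁/P₁ = 4.00×8.314×604/127 = 158 L.
Adiabatic: TV^(γ−1) = const ⇒ T₂ = 604×(4.33)^0.667 = 1600 K; PV^γ = const ⇒ P₂ = 1460 kPa.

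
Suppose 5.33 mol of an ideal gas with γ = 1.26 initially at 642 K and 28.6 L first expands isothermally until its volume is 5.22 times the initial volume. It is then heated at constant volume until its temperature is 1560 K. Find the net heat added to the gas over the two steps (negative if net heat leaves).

P₁ = nRT₁/V₁ = 5.33×8.314×642/28.6 = 995 kPa.
Step 1 — Isothermal: T stays 642 K; PV = const ⇒ V₂ = 149 L, P₂ = 191 kPa.
ΔU = 0 (ideal gas, T constant).
W = nRT ln(V₂/V₁) = 5.33×8.314×642×ln(5.22) = 47000 J.
Q = ΔU + W = 47000 J.
State after step 1: P = 191 kPa, V = 149 L, T = 642 K.
Step 2 — Isochoric: V stays 149 L; P/T = const ⇒ T₂ = 1560 K, P₂ = 463 kPa.
W = 0 (no volume change).
ΔU = nCvΔT = 5.33×32.0×(1560−642) = 156000 J.
Q = ΔU = 156000 J.
Net over both steps: W = 47000 J, Q = 203000 J, ΔU = 156000 J.

203000 J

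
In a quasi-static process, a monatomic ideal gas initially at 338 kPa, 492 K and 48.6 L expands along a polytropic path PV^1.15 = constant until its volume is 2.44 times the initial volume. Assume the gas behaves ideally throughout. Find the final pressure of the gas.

Polytropic n=1.15: T₂ = T₁(V₁/V₂)^(n−1) = 492×(0.410)^0.15 = 430 K; P₂ = P₁(V₁/V₂)^n = 121 kPa.

121 kPa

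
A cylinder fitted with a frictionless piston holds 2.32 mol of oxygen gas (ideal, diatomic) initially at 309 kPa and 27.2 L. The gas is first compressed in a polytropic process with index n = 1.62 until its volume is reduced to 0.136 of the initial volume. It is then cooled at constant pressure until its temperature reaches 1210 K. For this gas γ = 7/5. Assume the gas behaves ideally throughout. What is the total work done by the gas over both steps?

T₁ = P₁V₁/(nR) = 309×27.2/(2.32×8.314) = 436 K.
Step 1 — Polytropic n=1.62: T₂ = T₁(V₁/V₂)^(n−1) = 436×(7.35)^0.62 = 1500 K; P₂ = P₁(V₁/V₂)^n = 7830 kPa.
W = (P₁V₁−P₂V₂)/(n−1) = (309×27.2−7830×3.70)/0.62 = -33100 J.
ΔU = nCvΔT = 2.32×20.8×(1500−436) = 51400 J.
Q = ΔU + W = 18200 J.
State after step 1: P = 7830 kPa, V = 3.70 L, T = 1500 K.
Step 2 — Isobaric: P stays 7830 kPa; V/T = const ⇒ T₂ = 1210 K, V₂ = 2.98 L.
W = PΔV = 7830×(2.98−3.70) kPa·L = -5620 J.
ΔU = nCvΔT = 2.32×20.8×(1210−1500) = -14000 J.
Q = ΔU + W = nCpΔT = -19700 J.
Net over both steps: W = -38800 J, Q = -1430 J, ΔU = 37300 J.

-38800 J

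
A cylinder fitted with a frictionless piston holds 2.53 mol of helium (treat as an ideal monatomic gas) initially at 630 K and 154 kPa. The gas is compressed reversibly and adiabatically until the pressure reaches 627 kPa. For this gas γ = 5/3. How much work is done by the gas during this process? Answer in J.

-15000 J

V₁ = nRT₁/P₁ = 2.53×8.314×630/154 = 86.0 L.
Adiabatic: T₂/T₁ = (P₂/P₁)^((γ−1)/γ) ⇒ T₂ = 630×(4.07)^0.400 = 1100 K; V₂ = 37.1 L.
ΔU = nCvΔT = 2.53×12.5×(1100−630) = 15000 J.
Q = 0 for an adiabatic process, so W = −ΔU = -15000 J.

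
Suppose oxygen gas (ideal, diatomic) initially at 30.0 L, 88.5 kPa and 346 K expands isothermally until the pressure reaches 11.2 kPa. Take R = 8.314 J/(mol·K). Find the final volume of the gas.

237 L

Isothermal: T stays 346 K; PV = const ⇒ V₂ = 237 L, P₂ = 11.2 kPa.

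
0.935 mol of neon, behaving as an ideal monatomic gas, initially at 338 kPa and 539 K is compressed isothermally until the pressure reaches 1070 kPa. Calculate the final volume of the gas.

3.92 L

V₁ = nRT₁/P₁ = 0.935×8.314×539/338 = 12.4 L.
Isothermal: T stays 539 K; PV = const ⇒ V₂ = 3.92 L, P₂ = 1070 kPa.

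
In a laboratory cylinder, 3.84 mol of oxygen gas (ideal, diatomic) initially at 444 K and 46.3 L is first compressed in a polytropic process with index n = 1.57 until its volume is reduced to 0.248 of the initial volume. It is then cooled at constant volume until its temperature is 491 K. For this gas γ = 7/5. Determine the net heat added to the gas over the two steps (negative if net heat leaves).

-26400 J

P₁ = nRT₁/V₁ = 3.84×8.314×444/46.3 = 306 kPa.
Step 1 — Polytropic n=1.57: T₂ = T₁(V₁/V₂)^(n−1) = 444×(4.03)^0.57 = 983 K; P₂ = P₁(V₁/V₂)^n = 2730 kPa.
W = (P₁V₁−P₂V₂)/(n−1) = (306×46.3−2730×11.5)/0.57 = -30200 J.
ΔU = nCvΔT = 3.84×20.8×(983−444) = 43000 J.
Q = ΔU + W = 12800 J.
State after step 1: P = 2730 kPa, V = 11.5 L, T = 983 K.
Step 2 — Isochoric: V stays 11.5 L; P/T = const ⇒ T₂ = 491 K, P₂ = 1370 kPa.
W = 0 (no volume change).
ΔU = nCvΔT = 3.84×20.8×(491−983) = -39300 J.
Q = ΔU = -39300 J.
Net over both steps: W = -30200 J, Q = -26400 J, ΔU = 3750 J.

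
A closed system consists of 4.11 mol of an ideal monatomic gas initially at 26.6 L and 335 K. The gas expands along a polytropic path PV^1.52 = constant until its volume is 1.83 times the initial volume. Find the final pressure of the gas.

172 kPa

P₁ = nRT₁/V₁ = 4.11×8.314×335/26.6 = 430 kPa.
Polytropic n=1.52: T₂ = T₁(V₁/V₂)^(n−1) = 335×(0.546)^0.52 = 245 K; P₂ = P₁(V₁/V₂)^n = 172 kPa.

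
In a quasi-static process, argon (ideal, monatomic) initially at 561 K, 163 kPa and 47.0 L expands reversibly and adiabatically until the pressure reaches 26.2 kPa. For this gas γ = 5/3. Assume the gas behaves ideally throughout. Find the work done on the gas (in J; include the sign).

-5960 J

n = P₁V₁/(RT₁) = 163×47.0/(8.314×561) = 1.64 mol.
Adiabatic: T₂/T₁ = (P₂/P₁)^((γ−1)/γ) ⇒ T₂ = 561×(0.161)^0.400 = 270 K; V₂ = 141 L.
ΔU = nCvΔT = 1.64×12.5×(270−561) = -5960 J.
Q = 0 for an adiabatic process, so W = −ΔU = 5960 J.
Work done on the gas = −W_by = -5960 J.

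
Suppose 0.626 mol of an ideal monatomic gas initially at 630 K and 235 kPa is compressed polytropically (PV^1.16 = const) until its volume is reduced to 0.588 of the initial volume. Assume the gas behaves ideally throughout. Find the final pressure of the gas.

V₁ = nRT₁/P₁ = 0.626×8.314×630/235 = 14.0 L.
Polytropic n=1.16: T₂ = T₁(V₁/V₂)^(n−1) = 630×(1.70)^0.16 = 686 K; P₂ = P₁(V₁/V₂)^n = 435 kPa.

435 kPa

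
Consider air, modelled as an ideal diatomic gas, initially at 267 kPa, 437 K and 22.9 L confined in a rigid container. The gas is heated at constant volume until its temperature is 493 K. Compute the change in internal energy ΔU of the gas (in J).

n = P₁V₁/(RT₁) = 267×22.9/(8.314×437) = 1.68 mol.
Isochoric: V stays 22.9 L; P/T = const ⇒ T₂ = 493 K, P₂ = 301 kPa.
For an ideal gas ΔU = nCvΔT with Cv = (5/2)R = 20.8 J/(mol·K).
ΔU = 1.68×20.8×(493−437) = 1960 J.

1960 J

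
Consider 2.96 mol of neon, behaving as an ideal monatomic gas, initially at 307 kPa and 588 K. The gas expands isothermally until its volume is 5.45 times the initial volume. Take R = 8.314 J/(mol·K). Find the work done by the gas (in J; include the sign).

V₁ = nRT₁/P₁ = 2.96×8.314×588/307 = 47.1 L.
Isothermal: T stays 588 K; PV = const ⇒ V₂ = 257 L, P₂ = 56.3 kPa.
W = nRT ln(V₂/V₁) = 2.96×8.314×588×ln(5.45) = 24500 J.

24500 J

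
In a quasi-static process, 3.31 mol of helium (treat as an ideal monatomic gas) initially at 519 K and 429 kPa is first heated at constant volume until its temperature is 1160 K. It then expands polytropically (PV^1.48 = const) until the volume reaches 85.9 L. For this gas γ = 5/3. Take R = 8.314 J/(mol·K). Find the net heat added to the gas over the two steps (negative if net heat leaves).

V₁ = nRT₁/P₁ = 3.31×8.314×519/429 = 33.3 L.
Step 1 — Isochoric: V stays 33.3 L; P/T = const ⇒ T₂ = 1160 K, P₂ = 959 kPa.
W = 0 (no volume change).
ΔU = nCvΔT = 3.31×12.5×(1160−519) = 26500 J.
Q = ΔU = 26500 J.
State after step 1: P = 959 kPa, V = 33.3 L, T = 1160 K.
Step 2 — Polytropic n=1.48: T₂ = T₁(V₁/V₂)^(n−1) = 1160×(0.388)^0.48 = 736 K; P₂ = P₁(V₁/V₂)^n = 236 kPa.
W = (P₁V₁−P₂V₂)/(n−1) = (959×33.3−236×85.9)/0.48 = 24300 J.
ΔU = nCvΔT = 3.31×12.5×(736−1160) = -17500 J.
Q = ΔU + W = 6810 J.
Net over both steps: W = 24300 J, Q = 33300 J, ΔU = 8960 J.

33300 J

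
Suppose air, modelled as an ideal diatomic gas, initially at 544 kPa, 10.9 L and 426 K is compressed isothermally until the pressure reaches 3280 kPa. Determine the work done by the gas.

-10700 J

n = P₁V₁/(RT₁) = 544×10.9/(8.314×426) = 1.67 mol.
Isothermal: T stays 426 K; PV = const ⇒ V₂ = 1.81 L, P₂ = 3280 kPa.
W = nRT ln(V₂/V₁) = 1.67×8.314×426×ln(0.166) = -10700 J.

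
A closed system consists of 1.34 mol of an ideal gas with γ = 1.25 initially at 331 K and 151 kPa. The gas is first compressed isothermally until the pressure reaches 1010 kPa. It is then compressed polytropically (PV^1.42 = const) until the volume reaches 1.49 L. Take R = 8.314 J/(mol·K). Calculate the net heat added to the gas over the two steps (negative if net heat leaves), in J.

-4280 J

V₁ = nRT₁/P₁ = 1.34×8.314×331/151 = 24.4 L.
Step 1 — Isothermal: T stays 331 K; PV = const ⇒ V₂ = 3.65 L, P₂ = 1010 kPa.
ΔU = 0 (ideal gas, T constant).
W = nRT ln(V₂/V₁) = 1.34×8.314×331×ln(0.150) = -7010 J.
Q = ΔU + W = -7010 J.
State after step 1: P = 1010 kPa, V = 3.65 L, T = 331 K.
Step 2 — Polytropic n=1.42: T₂ = T₁(V₁/V₂)^(n−1) = 331×(2.45)^0.42 = 482 K; P₂ = P₁(V₁/V₂)^n = 3610 kPa.
W = (P₁V₁−P₂V₂)/(n−1) = (1010×3.65−3610×1.49)/0.42 = -4010 J.
ΔU = nCvΔT = 1.34×33.3×(482−331) = 6740 J.
Q = ΔU + W = 2730 J.
Net over both steps: W = -11000 J, Q = -4280 J, ΔU = 6740 J.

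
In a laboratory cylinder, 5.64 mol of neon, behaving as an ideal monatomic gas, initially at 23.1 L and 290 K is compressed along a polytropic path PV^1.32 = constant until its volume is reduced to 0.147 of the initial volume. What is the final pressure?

7400 kPa

P₁ = nRT₁/V₁ = 5.64×8.314×290/23.1 = 589 kPa.
Polytropic n=1.32: T₂ = T₁(V₁/V₂)^(n−1) = 290×(6.80)^0.32 = 536 K; P₂ = P₁(V₁/V₂)^n = 7400 kPa.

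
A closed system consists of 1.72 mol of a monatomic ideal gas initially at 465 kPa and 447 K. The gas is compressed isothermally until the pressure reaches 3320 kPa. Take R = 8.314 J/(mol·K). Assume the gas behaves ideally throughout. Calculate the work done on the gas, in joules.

12600 J

V₁ = nRT₁/P₁ = 1.72×8.314×447/465 = 13.7 L.
Isothermal: T stays 447 K; PV = const ⇒ V₂ = 1.93 L, P₂ = 3320 kPa.
W = nRT ln(V₂/V₁) = 1.72×8.314×447×ln(0.140) = -12600 J.
Work done on the gas = −W_by = 12600 J.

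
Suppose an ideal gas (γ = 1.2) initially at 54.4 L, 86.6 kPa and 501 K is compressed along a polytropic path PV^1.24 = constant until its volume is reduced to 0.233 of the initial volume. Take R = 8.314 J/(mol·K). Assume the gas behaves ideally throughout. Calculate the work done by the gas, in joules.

n = P₁V₁/(RT₁) = 86.6×54.4/(8.314×501) = 1.13 mol.
Polytropic n=1.24: T₂ = T₁(V₁/V₂)^(n−1) = 501×(4.29)^0.24 = 711 K; P₂ = P₁(V₁/V₂)^n = 527 kPa.
W = (P₁V₁−P₂V₂)/(n−1) = (86.6×54.4−527×12.7)/0.24 = -8220 J.

-8220 J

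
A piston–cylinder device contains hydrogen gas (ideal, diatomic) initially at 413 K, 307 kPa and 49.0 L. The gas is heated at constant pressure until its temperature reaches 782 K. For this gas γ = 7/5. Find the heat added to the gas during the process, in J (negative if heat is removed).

47000 J

n = P₁V₁/(RT₁) = 307×49.0/(8.314×413) = 4.38 mol.
Isobaric: P stays 307 kPa; V/T = const ⇒ T₂ = 782 K, V₂ = 92.8 L.
W = PΔV = 307×(92.8−49.0) kPa·L = 13400 J.
ΔU = nCvΔT = 4.38×20.8×(782−413) = 33600 J.
Q = ΔU + W = nCpΔT = 47000 J.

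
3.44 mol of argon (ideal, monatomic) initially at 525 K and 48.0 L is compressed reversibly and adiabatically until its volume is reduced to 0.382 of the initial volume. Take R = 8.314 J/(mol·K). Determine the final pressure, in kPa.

1560 kPa

P₁ = nRT₁/V₁ = 3.44×8.314×525/48.0 = 313 kPa.
Adiabatic: TV^(γ−1) = const ⇒ T₂ = 525×(2.62)^0.667 = 997 K; PV^γ = const ⇒ P₂ = 1560 kPa.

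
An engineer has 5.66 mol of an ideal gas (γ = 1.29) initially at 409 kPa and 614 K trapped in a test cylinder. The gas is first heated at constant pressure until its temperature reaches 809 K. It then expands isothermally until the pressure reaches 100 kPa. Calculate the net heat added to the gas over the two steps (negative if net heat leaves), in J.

94400 J

V₁ = nRT₁/P₁ = 5.66×8.314×614/409 = 70.6 L.
Step 1 — Isobaric: P stays 409 kPa; V/T = const ⇒ T₂ = 809 K, V₂ = 93.1 L.
W = PΔV = 409×(93.1−70.6) kPa·L = 9180 J.
ΔU = nCvΔT = 5.66×28.7×(809−614) = 31600 J.
Q = ΔU + W = nCpΔT = 40800 J.
State after step 1: P = 409 kPa, V = 93.1 L, T = 809 K.
Step 2 — Isothermal: T stays 809 K; PV = const ⇒ V₂ = 381 L, P₂ = 100 kPa.
ΔU = 0 (ideal gas, T constant).
W = nRT ln(V₂/V₁) = 5.66×8.314×809×ln(4.09) = 53600 J.
Q = ΔU + W = 53600 J.
Net over both steps: W = 62800 J, Q = 94400 J, ΔU = 31600 J.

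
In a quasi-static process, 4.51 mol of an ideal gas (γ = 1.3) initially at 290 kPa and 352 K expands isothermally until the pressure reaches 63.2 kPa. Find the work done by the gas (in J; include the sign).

V₁ = nRT₁/P₁ = 4.51×8.314×352/290 = 45.5 L.
Isothermal: T stays 352 K; PV = const ⇒ V₂ = 209 L, P₂ = 63.2 kPa.
W = nRT ln(V₂/V₁) = 4.51×8.314×352×ln(4.59) = 20100 J.

20100 J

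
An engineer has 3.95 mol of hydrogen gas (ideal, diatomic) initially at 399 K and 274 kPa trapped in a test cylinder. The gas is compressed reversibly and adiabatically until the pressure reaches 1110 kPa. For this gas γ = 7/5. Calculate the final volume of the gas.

V₁ = nRT₁/P₁ = 3.95×8.314×399/274 = 47.8 L.
Adiabatic: T₂/T₁ = (P₂/P₁)^((γ−1)/γ) ⇒ T₂ = 399×(4.05)^0.286 = 595 K; V₂ = 17.6 L.

17.6 L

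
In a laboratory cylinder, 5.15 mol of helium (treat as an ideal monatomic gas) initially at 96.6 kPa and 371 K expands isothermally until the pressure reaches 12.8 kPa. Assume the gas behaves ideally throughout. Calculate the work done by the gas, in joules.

32100 J

V₁ = nRT₁/P₁ = 5.15×8.314×371/96.6 = 164 L.
Isothermal: T stays 371 K; PV = const ⇒ V₂ = 1240 L, P₂ = 12.8 kPa.
W = nRT ln(V₂/V₁) = 5.15×8.314×371×ln(7.55) = 32100 J.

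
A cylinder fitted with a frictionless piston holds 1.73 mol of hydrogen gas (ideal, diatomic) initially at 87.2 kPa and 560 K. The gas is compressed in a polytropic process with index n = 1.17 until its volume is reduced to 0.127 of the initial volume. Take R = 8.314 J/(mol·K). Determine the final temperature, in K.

V₁ = nRT₁/P₁ = 1.73×8.314×560/87.2 = 92.4 L.
Polytropic n=1.17: T₂ = T₁(V₁/V₂)^(n−1) = 560×(7.87)^0.17 = 795 K; P₂ = P₁(V₁/V₂)^n = 975 kPa.

795 K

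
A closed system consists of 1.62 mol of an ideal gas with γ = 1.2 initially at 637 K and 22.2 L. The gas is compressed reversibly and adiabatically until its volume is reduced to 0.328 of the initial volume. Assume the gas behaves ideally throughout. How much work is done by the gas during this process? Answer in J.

P₁ = nRT₁/V₁ = 1.62×8.314×637/22.2 = 386 kPa.
Adiabatic: TV^(γ−1) = const ⇒ T₂ = 637×(3.05)^0.200 = 796 K; PV^γ = const ⇒ P₂ = 1470 kPa.
ΔU = nCvΔT = 1.62×41.6×(796−637) = 10700 J.
Q = 0 for an adiabatic process, so W = −ΔU = -10700 J.

-10700 J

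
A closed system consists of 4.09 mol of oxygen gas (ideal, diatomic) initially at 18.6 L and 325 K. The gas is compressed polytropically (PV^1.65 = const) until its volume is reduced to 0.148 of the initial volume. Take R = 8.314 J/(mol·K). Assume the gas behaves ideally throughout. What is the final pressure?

P₁ = nRT₁/V₁ = 4.09×8.314×325/18.6 = 594 kPa.
Polytropic n=1.65: T₂ = T₁(V₁/V₂)^(n−1) = 325×(6.76)^0.65 = 1130 K; P₂ = P₁(V₁/V₂)^n = 13900 kPa.

13900 kPa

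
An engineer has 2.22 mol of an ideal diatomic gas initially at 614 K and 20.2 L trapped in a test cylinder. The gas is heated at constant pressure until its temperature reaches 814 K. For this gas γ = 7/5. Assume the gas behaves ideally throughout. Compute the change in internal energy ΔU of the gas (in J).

9230 J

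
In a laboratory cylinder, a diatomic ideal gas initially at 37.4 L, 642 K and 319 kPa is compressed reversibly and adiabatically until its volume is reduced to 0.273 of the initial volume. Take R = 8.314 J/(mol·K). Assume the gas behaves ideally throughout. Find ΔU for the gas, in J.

n = P₁V₁/(RT₁) = 319×37.4/(8.314×642) = 2.24 mol.
Adiabatic: TV^(γ−1) = const ⇒ T₂ = 642×(3.66)^0.400 = 1080 K; PV^γ = const ⇒ P₂ = 1960 kPa.
For an ideal gas ΔU = nCvΔT with Cv = (5/2)R = 20.8 J/(mol·K).
ΔU = 2.24×20.8×(1080−642) = 20300 J.

20300 J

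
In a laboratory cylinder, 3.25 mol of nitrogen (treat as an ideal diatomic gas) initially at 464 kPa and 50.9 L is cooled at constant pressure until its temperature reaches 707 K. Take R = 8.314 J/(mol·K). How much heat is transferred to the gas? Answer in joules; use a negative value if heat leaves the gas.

T₁ = P₁V₁/(nR) = 464×50.9/(3.25×8.314) = 874 K.
Isobaric: P stays 464 kPa; V/T = const ⇒ T₂ = 707 K, V₂ = 41.2 L.
W = PΔV = 464×(41.2−50.9) kPa·L = -4510 J.
ΔU = nCvΔT = 3.25×20.8×(707−874) = -11300 J.
Q = ΔU + W = nCpΔT = -15800 J.

-15800 J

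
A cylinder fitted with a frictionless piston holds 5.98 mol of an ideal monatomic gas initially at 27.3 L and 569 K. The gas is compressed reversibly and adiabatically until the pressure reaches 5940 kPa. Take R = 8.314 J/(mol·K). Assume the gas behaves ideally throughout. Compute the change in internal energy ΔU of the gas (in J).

42900 J

P₁ = nRT₁/V₁ = 5.98×8.314×569/27.3 = 1040 kPa.
Adiabatic: T₂/T₁ = (P₂/P₁)^((γ−1)/γ) ⇒ T₂ = 569×(5.73)^0.400 = 1140 K; V₂ = 9.58 L.
For an ideal gas ΔU = nCvΔT with Cv = (3/2)R = 12.5 J/(mol·K).
ΔU = 5.98×12.5×(1140−569) = 42900 J.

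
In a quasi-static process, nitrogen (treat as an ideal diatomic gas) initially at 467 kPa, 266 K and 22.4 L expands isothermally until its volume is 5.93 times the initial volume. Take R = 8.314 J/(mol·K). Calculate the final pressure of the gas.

Isothermal: T stays 266 K; PV = const ⇒ V₂ = 133 L, P₂ = 78.8 kPa.

78.8 kPa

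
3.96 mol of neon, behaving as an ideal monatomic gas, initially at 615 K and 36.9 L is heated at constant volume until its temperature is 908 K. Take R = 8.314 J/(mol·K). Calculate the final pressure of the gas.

810 kPa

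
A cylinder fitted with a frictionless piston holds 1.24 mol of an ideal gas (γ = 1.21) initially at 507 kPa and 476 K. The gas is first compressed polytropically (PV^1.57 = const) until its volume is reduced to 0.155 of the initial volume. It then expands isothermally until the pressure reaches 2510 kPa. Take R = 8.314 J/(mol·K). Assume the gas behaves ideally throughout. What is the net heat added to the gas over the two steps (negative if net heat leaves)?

46800 J

V₁ = nRT₁/P₁ = 1.24×8.314×476/507 = 9.68 L.
Step 1 — Polytropic n=1.57: T₂ = T₁(V₁/V₂)^(n−1) = 476×(6.45)^0.57 = 1380 K; P₂ = P₁(V₁/V₂)^n = 9470 kPa.
W = (P₁V₁−P₂V₂)/(n−1) = (507×9.68−9470×1.50)/0.57 = -16300 J.
ΔU = nCvΔT = 1.24×39.6×(1380−476) = 44300 J.
Q = ΔU + W = 28000 J.
State after step 1: P = 9470 kPa, V = 1.50 L, T = 1380 K.
Step 2 — Isothermal: T stays 1380 K; PV = const ⇒ V₂ = 5.66 L, P₂ = 2510 kPa.
ΔU = 0 (ideal gas, T constant).
W = nRT ln(V₂/V₁) = 1.24×8.314×1380×ln(3.77) = 18900 J.
Q = ΔU + W = 18900 J.
Net over both steps: W = 2550 J, Q = 46800 J, ΔU = 44300 J.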